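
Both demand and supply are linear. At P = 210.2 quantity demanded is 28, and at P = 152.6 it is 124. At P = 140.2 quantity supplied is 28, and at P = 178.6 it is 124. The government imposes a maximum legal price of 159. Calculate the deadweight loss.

264.50

Demand slope = (152.6 − 210.2)/(124 − 28) = −0.6, so P = 227 − 0.6Q.
Supply slope = (178.6 − 140.2)/(124 − 28) = 0.4, so P = 129 + 0.4Q.
Competitive equilibrium: 227 − 0.6Q = 129 + 0.4Q → Q* = 98, P* = 168.2.
At the ceiling P = 159, quantity supplied = (159 − 129)/0.4 = 75.
Willingness to pay at Q' = 75: 227 − 0.6·75 = 182.
ΔQ = 98 − 75 = 23; wedge = 182 − 159 = 23.
DWL = ½ × 23 × 23 = 264.50.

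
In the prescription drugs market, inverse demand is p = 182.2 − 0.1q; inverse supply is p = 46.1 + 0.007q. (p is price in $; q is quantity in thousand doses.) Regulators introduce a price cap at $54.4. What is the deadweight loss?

$397.97 thousand

Competitive equilibrium: 182.2 − 0.1q = 46.1 + 0.007q → q* = 1271.96262, p* = 55.00374.
At the ceiling p = 54.4, quantity supplied = (54.4 − 46.1)/0.007 = 1185.71429.
Willingness to pay at q' = 1185.71429: 182.2 − 0.1·1185.71429 = 63.62857.
Δq = 1271.96262 − 1185.71429 = 86.24833; wedge = 63.62857 − 54.4 = 9.22857.
DWL = ½ × 86.24833 × 9.22857 = $397.97 thousand.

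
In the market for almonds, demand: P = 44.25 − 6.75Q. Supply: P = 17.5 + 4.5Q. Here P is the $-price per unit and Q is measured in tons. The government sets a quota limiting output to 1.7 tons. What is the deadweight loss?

Competitive equilibrium: 44.25 − 6.75Q = 17.5 + 4.5Q → Q* = 2.3778, P* = 28.2.
At Q = 1.7: demand price = 44.25 − 6.75·1.7 = 32.775; supply price = 17.5 + 4.5·1.7 = 25.15.
ΔQ = 2.3778 − 1.7 = 0.6778; wedge = 32.775 − 25.15 = 7.625.
Deadweight loss = ½ × 0.6778 × 7.625 = $2.58.

$2.58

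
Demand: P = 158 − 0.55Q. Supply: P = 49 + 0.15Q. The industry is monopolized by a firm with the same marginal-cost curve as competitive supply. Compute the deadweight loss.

Competitive equilibrium: 158 − 0.55Q = 49 + 0.15Q → Q* = 155.7143, P* = 72.3571.
Marginal revenue: MR = 158 − 1.1Q. Set MR = MC: 158 − 1.1Q = 49 + 0.15Q → Q_m = 87.2.
Price P_m = 158 − 0.55·87.2 = 110.04; MC(Q_m) = 49 + 0.15·87.2 = 62.08.
Competitive Q* = 155.7143, so ΔQ = 68.5143; wedge = 110.04 − 62.08 = 47.96.
Welfare loss = ½ × 68.5143 × 47.96 = 1642.97.

1642.97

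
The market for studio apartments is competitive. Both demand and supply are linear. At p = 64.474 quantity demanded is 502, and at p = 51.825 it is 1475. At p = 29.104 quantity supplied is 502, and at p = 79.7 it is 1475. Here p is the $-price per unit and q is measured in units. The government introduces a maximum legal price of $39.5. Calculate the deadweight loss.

Demand slope = (51.825 − 64.474)/(1475 − 502) = −0.013, so p = 71 − 0.013q.
Supply slope = (79.7 − 29.104)/(1475 − 502) = 0.052, so p = 3 + 0.052q.
Competitive equilibrium: 71 − 0.013q = 3 + 0.052q → q* = 1046.1538, p* = 57.4.
At the ceiling p = 39.5, quantity supplied = (39.5 − 3)/0.052 = 701.9231.
Willingness to pay at q' = 701.9231: 71 − 0.013·701.9231 = 61.875.
Δq = 1046.1538 − 701.9231 = 344.2307; wedge = 61.875 − 39.5 = 22.375.
The triangle = ½ × 344.2307 × 22.375 = $3851.08.

$3851.08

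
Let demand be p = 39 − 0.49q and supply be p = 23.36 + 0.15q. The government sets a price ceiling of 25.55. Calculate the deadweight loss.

30.97

Competitive equilibrium: 39 − 0.49q = 23.36 + 0.15q → q* = 24.4375, p* = 27.0256.
At the ceiling p = 25.55, quantity supplied = (25.55 − 23.36)/0.15 = 14.6.
Willingness to pay at q' = 14.6: 39 − 0.49·14.6 = 31.846.
Δq = 24.4375 − 14.6 = 9.8375; wedge = 31.846 − 25.55 = 6.296.
Welfare loss = ½ × 9.8375 × 6.296 = 30.97.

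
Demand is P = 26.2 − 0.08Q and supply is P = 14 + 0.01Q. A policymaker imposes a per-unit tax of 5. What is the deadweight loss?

Competitive equilibrium: 26.2 − 0.08Q = 14 + 0.01Q → Q* = 135.5556, P* = 15.3556.
With the tax, the buyer price exceeds the seller price by 5: (26.2 − 0.08Q) − (14 + 0.01Q) = 5 → Q' = 80.
ΔQ = 135.5556 − 80 = 55.5556; the wedge equals the tax, 5.
Deadweight loss = ½ × 55.5556 × 5 = 138.89.

138.89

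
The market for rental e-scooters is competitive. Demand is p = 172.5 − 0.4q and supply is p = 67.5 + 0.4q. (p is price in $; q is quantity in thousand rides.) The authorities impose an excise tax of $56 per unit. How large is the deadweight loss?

$1960 thousand

Competitive equilibrium: 172.5 − 0.4q = 67.5 + 0.4q → q* = 131.25, p* = 120.
With the tax, the buyer price exceeds the seller price by 56: (172.5 − 0.4q) − (67.5 + 0.4q) = 56 → q' = 61.25.
Δq = 131.25 − 61.25 = 70; the wedge equals the tax, 56.
Deadweight loss = ½ × 70 × 56 = $1960 thousand.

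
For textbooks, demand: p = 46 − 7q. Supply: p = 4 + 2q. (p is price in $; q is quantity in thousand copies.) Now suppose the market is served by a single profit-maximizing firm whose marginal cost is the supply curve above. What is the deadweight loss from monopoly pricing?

Competitive equilibrium: 46 − 7q = 4 + 2q → q* = 4.6667, p* = 13.3333.
Marginal revenue: MR = 46 − 14q. Set MR = MC: 46 − 14q = 4 + 2q → q_m = 2.625.
Price p_m = 46 − 7·2.625 = 27.625; MC(q_m) = 4 + 2·2.625 = 9.25.
Competitive q* = 4.6667, so Δq = 2.0417; wedge = 27.625 − 9.25 = 18.375.
DWL = ½ × 2.0417 × 18.375 = $18.76 thousand.

$18.76 thousand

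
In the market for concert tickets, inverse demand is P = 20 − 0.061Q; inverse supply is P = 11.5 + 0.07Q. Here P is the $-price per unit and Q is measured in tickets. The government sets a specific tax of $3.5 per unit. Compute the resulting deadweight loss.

Competitive equilibrium: 20 − 0.061Q = 11.5 + 0.07Q → Q* = 64.8855, P* = 16.042.
With the tax, the buyer price exceeds the seller price by 3.5: (20 − 0.061Q) − (11.5 + 0.07Q) = 3.5 → Q' = 38.1679.
ΔQ = 64.8855 − 38.1679 = 26.7176; the wedge equals the tax, 3.5.
Deadweight loss = ½ × 26.7176 × 3.5 = $46.76.

$46.76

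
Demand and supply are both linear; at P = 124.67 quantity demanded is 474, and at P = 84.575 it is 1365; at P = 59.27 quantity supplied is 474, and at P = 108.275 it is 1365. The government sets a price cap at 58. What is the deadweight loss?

Demand slope = (84.575 − 124.67)/(1365 − 474) = −0.045, so P = 146 − 0.045Q.
Supply slope = (108.275 − 59.27)/(1365 − 474) = 0.055, so P = 33.2 + 0.055Q.
Competitive equilibrium: 146 − 0.045Q = 33.2 + 0.055Q → Q* = 1128, P* = 95.24.
At the ceiling P = 58, quantity supplied = (58 − 33.2)/0.055 = 450.90909.
Willingness to pay at Q' = 450.90909: 146 − 0.045·450.90909 = 125.70909.
ΔQ = 1128 − 450.90909 = 677.09091; wedge = 125.70909 − 58 = 67.70909.
The triangle = ½ × 677.09091 × 67.70909 = 22922.60.

22922.60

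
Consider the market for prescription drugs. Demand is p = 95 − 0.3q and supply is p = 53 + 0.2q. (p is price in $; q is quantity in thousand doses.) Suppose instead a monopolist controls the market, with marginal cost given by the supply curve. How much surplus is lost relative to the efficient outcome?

Competitive equilibrium: 95 − 0.3q = 53 + 0.2q → q* = 84, p* = 69.8.
Marginal revenue: MR = 95 − 0.6q. Set MR = MC: 95 − 0.6q = 53 + 0.2q → q_m = 52.5.
Price p_m = 95 − 0.3·52.5 = 79.25; MC(q_m) = 53 + 0.2·52.5 = 63.5.
Competitive q* = 84, so Δq = 31.5; wedge = 79.25 − 63.5 = 15.75.
The triangle = ½ × 31.5 × 15.75 = $248.06 thousand.

$248.06 thousand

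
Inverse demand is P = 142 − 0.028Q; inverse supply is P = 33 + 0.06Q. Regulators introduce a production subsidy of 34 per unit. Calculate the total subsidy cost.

Competitive equilibrium: 142 − 0.028Q = 33 + 0.06Q → Q* = 1238.6364, P* = 107.3182.
The subsidy lowers effective supply by 34: P = 0.06Q − 1.
New quantity: 142 − 0.028Q = 0.06Q − 1 → Q' = 1625.
Total subsidy cost = 34 × 1625 = 55250.

55250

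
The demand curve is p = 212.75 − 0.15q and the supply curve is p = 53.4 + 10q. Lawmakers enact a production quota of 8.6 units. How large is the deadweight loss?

255.80

Competitive equilibrium: 212.75 − 0.15q = 53.4 + 10q → q* = 15.69951, p* = 210.39507.
At q = 8.6: demand price = 212.75 − 0.15·8.6 = 211.46; supply price = 53.4 + 10·8.6 = 139.4.
Δq = 15.69951 − 8.6 = 7.09951; wedge = 211.46 − 139.4 = 72.06.
DWL = ½ × 7.09951 × 72.06 = 255.80.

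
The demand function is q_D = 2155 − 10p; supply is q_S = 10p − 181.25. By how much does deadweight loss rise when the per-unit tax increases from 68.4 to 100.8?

In inverse form: demand p = 215.5 − 0.1q, supply p = 18.125 + 0.1q.
Competitive equilibrium: 215.5 − 0.1q = 18.125 + 0.1q → q* = 986.875, p* = 116.8125.
For a per-unit tax t: Δq = t/0.2, so DWL = ½·t·(t/0.2) = t²/0.4.
At t = 68.4: DWL = 11696.4. At t = 100.8: DWL = 25401.6.
Increase = 25401.6 − 11696.4 = 13705.20.

13705.20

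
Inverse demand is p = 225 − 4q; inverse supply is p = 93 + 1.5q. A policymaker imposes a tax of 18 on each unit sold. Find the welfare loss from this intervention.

29.45

Competitive equilibrium: 225 − 4q = 93 + 1.5q → q* = 24, p* = 129.
With the tax, the buyer price exceeds the seller price by 18: (225 − 4q) − (93 + 1.5q) = 18 → q' = 20.7273.
Δq = 24 − 20.7273 = 3.2727; the wedge equals the tax, 18.
The triangle = ½ × 3.2727 × 18 = 29.45.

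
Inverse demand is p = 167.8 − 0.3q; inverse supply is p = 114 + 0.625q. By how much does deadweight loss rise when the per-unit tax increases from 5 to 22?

248.11

Competitive equilibrium: 167.8 − 0.3q = 114 + 0.625q → q* = 58.1622, p* = 150.3514.
For a per-unit tax t: Δq = t/0.925, so DWL = ½·t·(t/0.925) = t²/1.85.
At t = 5: DWL = 13.514. At t = 22: DWL = 261.622.
Increase = 261.622 − 13.514 = 248.11.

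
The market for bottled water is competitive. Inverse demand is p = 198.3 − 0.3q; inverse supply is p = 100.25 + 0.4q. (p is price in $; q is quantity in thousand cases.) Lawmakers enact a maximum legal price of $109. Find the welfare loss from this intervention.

$4889.64 thousand

Competitive equilibrium: 198.3 − 0.3q = 100.25 + 0.4q → q* = 140.0714, p* = 156.2786.
At the ceiling p = 109, quantity supplied = (109 − 100.25)/0.4 = 21.875.
Willingness to pay at q' = 21.875: 198.3 − 0.3·21.875 = 191.7375.
Δq = 140.0714 − 21.875 = 118.1964; wedge = 191.7375 − 109 = 82.7375.
DWL = ½ × 118.1964 × 82.7375 = $4889.64 thousand.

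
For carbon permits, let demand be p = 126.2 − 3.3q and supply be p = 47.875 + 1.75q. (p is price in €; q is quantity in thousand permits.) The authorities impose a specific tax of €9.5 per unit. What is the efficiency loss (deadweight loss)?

€8.94 thousand

Competitive equilibrium: 126.2 − 3.3q = 47.875 + 1.75q → q* = 15.5099, p* = 75.0173.
With the tax, the buyer price exceeds the seller price by 9.5: (126.2 − 3.3q) − (47.875 + 1.75q) = 9.5 → q' = 13.6287.
Δq = 15.5099 − 13.6287 = 1.8812; the wedge equals the tax, 9.5.
Welfare loss = ½ × 1.8812 × 9.5 = €8.94 thousand.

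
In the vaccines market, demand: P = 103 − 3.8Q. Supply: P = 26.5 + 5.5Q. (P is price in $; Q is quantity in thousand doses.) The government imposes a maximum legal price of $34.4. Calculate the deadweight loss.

$214.35 thousand

Competitive equilibrium: 103 − 3.8Q = 26.5 + 5.5Q → Q* = 8.2258, P* = 71.7419.
At the ceiling P = 34.4, quantity supplied = (34.4 − 26.5)/5.5 = 1.4364.
Willingness to pay at Q' = 1.4364: 103 − 3.8·1.4364 = 97.5417.
ΔQ = 8.2258 − 1.4364 = 6.7894; wedge = 97.5417 − 34.4 = 63.1417.
The triangle = ½ × 6.7894 × 63.1417 = $214.35 thousand.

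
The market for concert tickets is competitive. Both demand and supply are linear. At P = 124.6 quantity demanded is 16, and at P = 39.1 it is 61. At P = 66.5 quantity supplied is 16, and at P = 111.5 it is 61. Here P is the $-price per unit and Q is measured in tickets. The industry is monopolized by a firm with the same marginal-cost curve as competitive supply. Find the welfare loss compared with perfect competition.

Demand slope = (39.1 − 124.6)/(61 − 16) = −1.9, so P = 155 − 1.9Q.
Supply slope = (111.5 − 66.5)/(61 − 16) = 1, so P = 50.5 + Q.
Competitive equilibrium: 155 − 1.9Q = 50.5 + Q → Q* = 36.034483, P* = 86.534483.
Marginal revenue: MR = 155 − 3.8Q. Set MR = MC: 155 − 3.8Q = 50.5 + Q → Q_m = 21.770833.
Price P_m = 155 − 1.9·21.770833 = 113.635417; MC(Q_m) = 50.5 + 1·21.770833 = 72.270833.
Competitive Q* = 36.034483, so ΔQ = 14.26365; wedge = 113.635417 − 72.270833 = 41.364584.
The triangle = ½ × 14.26365 × 41.364584 = $295.

$295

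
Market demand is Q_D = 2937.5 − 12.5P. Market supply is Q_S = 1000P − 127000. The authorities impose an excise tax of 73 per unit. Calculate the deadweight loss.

32895.06

In inverse form: demand P = 235 − 0.08Q, supply P = 127 + 0.001Q.
Competitive equilibrium: 235 − 0.08Q = 127 + 0.001Q → Q* = 1333.3333, P* = 128.3333.
With the tax, the buyer price exceeds the seller price by 73: (235 − 0.08Q) − (127 + 0.001Q) = 73 → Q' = 432.0988.
ΔQ = 1333.3333 − 432.0988 = 901.2345; the wedge equals the tax, 73.
The triangle = ½ × 901.2345 × 73 = 32895.06.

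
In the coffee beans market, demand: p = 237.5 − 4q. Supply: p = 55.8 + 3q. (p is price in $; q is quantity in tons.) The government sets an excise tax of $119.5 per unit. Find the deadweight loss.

$1020.02

Competitive equilibrium: 237.5 − 4q = 55.8 + 3q → q* = 25.9571, p* = 133.6714.
With the tax, the buyer price exceeds the seller price by 119.5: (237.5 − 4q) − (55.8 + 3q) = 119.5 → q' = 8.8857.
Δq = 25.9571 − 8.8857 = 17.0714; the wedge equals the tax, 119.5.
DWL = ½ × 17.0714 × 119.5 = $1020.02.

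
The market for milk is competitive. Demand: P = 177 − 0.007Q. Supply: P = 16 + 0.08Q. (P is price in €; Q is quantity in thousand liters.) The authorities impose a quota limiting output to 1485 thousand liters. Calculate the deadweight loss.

Competitive equilibrium: 177 − 0.007Q = 16 + 0.08Q → Q* = 1850.5747, P* = 164.046.
At Q = 1485: demand price = 177 − 0.007·1485 = 166.605; supply price = 16 + 0.08·1485 = 134.8.
ΔQ = 1850.5747 − 1485 = 365.5747; wedge = 166.605 − 134.8 = 31.805.
DWL = ½ × 365.5747 × 31.805 = €5813.55 thousand.

€5813.55 thousand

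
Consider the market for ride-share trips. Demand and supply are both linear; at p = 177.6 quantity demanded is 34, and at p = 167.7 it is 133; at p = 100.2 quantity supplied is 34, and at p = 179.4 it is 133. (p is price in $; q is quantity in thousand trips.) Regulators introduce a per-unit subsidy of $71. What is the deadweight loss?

$2800.56 thousand

Demand slope = (167.7 − 177.6)/(133 − 34) = −0.1, so p = 181 − 0.1q.
Supply slope = (179.4 − 100.2)/(133 − 34) = 0.8, so p = 73 + 0.8q.
Competitive equilibrium: 181 − 0.1q = 73 + 0.8q → q* = 120, p* = 169.
The subsidy lowers effective supply by 71: p = 2 + 0.8q.
New quantity: 181 − 0.1q = 2 + 0.8q → q' = 198.8889.
Overproduction Δq = 198.8889 − 120 = 78.8889; wedge = subsidy = 71.
DWL = ½ × 78.8889 × 71 = $2800.56 thousand.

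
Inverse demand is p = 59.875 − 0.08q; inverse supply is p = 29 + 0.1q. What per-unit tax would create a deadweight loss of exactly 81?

Competitive equilibrium: 59.875 − 0.08q = 29 + 0.1q → q* = 171.5278, p* = 46.1528.
A tax t gives Δq = t/0.18 and wedge t, so DWL = t²/0.36.
t²/0.36 = 81 → t² = 29.16 → t = 5.4.

5.4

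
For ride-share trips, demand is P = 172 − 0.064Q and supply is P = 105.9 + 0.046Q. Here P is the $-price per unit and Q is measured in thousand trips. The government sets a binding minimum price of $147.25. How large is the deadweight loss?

$2523.26 thousand

Competitive equilibrium: 172 − 0.064Q = 105.9 + 0.046Q → Q* = 600.9091, P* = 133.5418.
At the floor P = 147.25, quantity demanded = (172 − 147.25)/0.064 = 386.7188.
Sellers' marginal cost at Q' = 386.7188: 105.9 + 0.046·386.7188 = 123.6891.
ΔQ = 600.9091 − 386.7188 = 214.1903; wedge = 147.25 − 123.6891 = 23.5609.
Deadweight loss = ½ × 214.1903 × 23.5609 = $2523.26 thousand.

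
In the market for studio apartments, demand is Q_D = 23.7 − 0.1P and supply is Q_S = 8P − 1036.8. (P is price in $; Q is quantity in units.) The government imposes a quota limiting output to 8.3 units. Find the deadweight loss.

$26.95

In inverse form: demand P = 237 − 10Q, supply P = 129.6 + 0.125Q.
Competitive equilibrium: 237 − 10Q = 129.6 + 0.125Q → Q* = 10.6074, P* = 130.9259.
At Q = 8.3: demand price = 237 − 10·8.3 = 154; supply price = 129.6 + 0.125·8.3 = 130.6375.
ΔQ = 10.6074 − 8.3 = 2.3074; wedge = 154 − 130.6375 = 23.3625.
Deadweight loss = ½ × 2.3074 × 23.3625 = $26.95.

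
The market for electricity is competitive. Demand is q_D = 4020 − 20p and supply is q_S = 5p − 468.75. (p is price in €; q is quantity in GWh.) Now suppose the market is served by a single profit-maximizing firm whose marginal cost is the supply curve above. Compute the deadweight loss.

In inverse form: demand p = 201 − 0.05q, supply p = 93.75 + 0.2q.
Competitive equilibrium: 201 − 0.05q = 93.75 + 0.2q → q* = 429, p* = 179.55.
Marginal revenue: MR = 201 − 0.1q. Set MR = MC: 201 − 0.1q = 93.75 + 0.2q → q_m = 357.5.
Price p_m = 201 − 0.05·357.5 = 183.125; MC(q_m) = 93.75 + 0.2·357.5 = 165.25.
Competitive q* = 429, so Δq = 71.5; wedge = 183.125 − 165.25 = 17.875.
Welfare loss = ½ × 71.5 × 17.875 = €639.03.

€639.03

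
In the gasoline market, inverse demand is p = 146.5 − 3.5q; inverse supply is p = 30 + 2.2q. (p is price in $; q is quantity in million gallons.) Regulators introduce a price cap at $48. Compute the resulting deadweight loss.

$428.15 million

Competitive equilibrium: 146.5 − 3.5q = 30 + 2.2q → q* = 20.4386, p* = 74.9649.
At the ceiling p = 48, quantity supplied = (48 − 30)/2.2 = 8.1818.
Willingness to pay at q' = 8.1818: 146.5 − 3.5·8.1818 = 117.8637.
Δq = 20.4386 − 8.1818 = 12.2568; wedge = 117.8637 − 48 = 69.8637.
DWL = ½ × 12.2568 × 69.8637 = $428.15 million.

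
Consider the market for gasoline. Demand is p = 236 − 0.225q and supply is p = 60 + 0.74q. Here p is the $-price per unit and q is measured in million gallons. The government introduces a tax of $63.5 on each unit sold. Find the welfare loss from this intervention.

$2089.25 million

Competitive equilibrium: 236 − 0.225q = 60 + 0.74q → q* = 182.3834, p* = 194.9637.
With the tax, the buyer price exceeds the seller price by 63.5: (236 − 0.225q) − (60 + 0.74q) = 63.5 → q' = 116.5803.
Δq = 182.3834 − 116.5803 = 65.8031; the wedge equals the tax, 63.5.
The triangle = ½ × 65.8031 × 63.5 = $2089.25 million.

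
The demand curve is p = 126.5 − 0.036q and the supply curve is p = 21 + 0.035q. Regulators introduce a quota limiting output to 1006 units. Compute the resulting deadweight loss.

Competitive equilibrium: 126.5 − 0.036q = 21 + 0.035q → q* = 1485.9155, p* = 73.007.
At q = 1006: demand price = 126.5 − 0.036·1006 = 90.284; supply price = 21 + 0.035·1006 = 56.21.
Δq = 1485.9155 − 1006 = 479.9155; wedge = 90.284 − 56.21 = 34.074.
The triangle = ½ × 479.9155 × 34.074 = 8176.32.

8176.32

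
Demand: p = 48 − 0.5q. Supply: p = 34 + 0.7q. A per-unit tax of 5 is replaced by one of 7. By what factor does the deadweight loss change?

1.96

Competitive equilibrium: 48 − 0.5q = 34 + 0.7q → q* = 11.6667, p* = 42.1667.
For a per-unit tax t: Δq = t/1.2, so DWL = ½·t·(t/1.2) = t²/2.4.
At t = 5: DWL = 10.417. At t = 7: DWL = 20.417.
Ratio = (7/5)² = 1.96.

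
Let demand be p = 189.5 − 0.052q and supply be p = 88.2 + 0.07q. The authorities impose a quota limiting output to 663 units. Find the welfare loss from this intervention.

1707.92

Competitive equilibrium: 189.5 − 0.052q = 88.2 + 0.07q → q* = 830.3279, p* = 146.323.
At q = 663: demand price = 189.5 − 0.052·663 = 155.024; supply price = 88.2 + 0.07·663 = 134.61.
Δq = 830.3279 − 663 = 167.3279; wedge = 155.024 − 134.61 = 20.414.
Welfare loss = ½ × 167.3279 × 20.414 = 1707.92.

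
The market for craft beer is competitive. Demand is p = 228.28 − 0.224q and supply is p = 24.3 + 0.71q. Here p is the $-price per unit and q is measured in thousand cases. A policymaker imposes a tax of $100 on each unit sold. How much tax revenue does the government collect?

Competitive equilibrium: 228.28 − 0.224q = 24.3 + 0.71q → q* = 218.394, p* = 179.3597.
With the tax, the buyer price exceeds the seller price by 100: (228.28 − 0.224q) − (24.3 + 0.71q) = 100 → q' = 111.3276.
Tax revenue = 100 × 111.3276 = $11132.76 thousand.

$11132.76 thousand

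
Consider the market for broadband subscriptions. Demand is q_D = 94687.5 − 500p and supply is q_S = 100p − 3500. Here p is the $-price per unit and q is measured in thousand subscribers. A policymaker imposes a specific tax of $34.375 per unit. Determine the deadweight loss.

In inverse form: demand p = 189.375 − 0.002q, supply p = 35 + 0.01q.
Competitive equilibrium: 189.375 − 0.002q = 35 + 0.01q → q* = 12864.5833, p* = 163.6458.
With the tax, the buyer price exceeds the seller price by 34.375: (189.375 − 0.002q) − (35 + 0.01q) = 34.375 → q' = 10000.
Δq = 12864.5833 − 10000 = 2864.5833; the wedge equals the tax, 34.375.
The triangle = ½ × 2864.5833 × 34.375 = $49235.03 thousand.

$49235.03 thousand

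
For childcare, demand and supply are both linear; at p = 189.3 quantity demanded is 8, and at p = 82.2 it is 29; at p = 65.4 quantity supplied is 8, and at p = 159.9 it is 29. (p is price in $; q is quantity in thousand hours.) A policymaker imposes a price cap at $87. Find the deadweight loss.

$315.41 thousand

Demand slope = (82.2 − 189.3)/(29 − 8) = −5.1, so p = 230.1 − 5.1q.
Supply slope = (159.9 − 65.4)/(29 − 8) = 4.5, so p = 29.4 + 4.5q.
Competitive equilibrium: 230.1 − 5.1q = 29.4 + 4.5q → q* = 20.90625, p* = 123.47813.
At the ceiling p = 87, quantity supplied = (87 − 29.4)/4.5 = 12.8.
Willingness to pay at q' = 12.8: 230.1 − 5.1·12.8 = 164.82.
Δq = 20.90625 − 12.8 = 8.10625; wedge = 164.82 − 87 = 77.82.
The triangle = ½ × 8.10625 × 77.82 = $315.41 thousand.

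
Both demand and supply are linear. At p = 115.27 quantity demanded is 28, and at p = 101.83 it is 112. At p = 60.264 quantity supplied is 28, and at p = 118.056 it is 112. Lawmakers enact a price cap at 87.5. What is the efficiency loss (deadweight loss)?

270.93

Demand slope = (101.83 − 115.27)/(112 − 28) = −0.16, so p = 119.75 − 0.16q.
Supply slope = (118.056 − 60.264)/(112 − 28) = 0.688, so p = 41 + 0.688q.
Competitive equilibrium: 119.75 − 0.16q = 41 + 0.688q → q* = 92.8656, p* = 104.8915.
At the ceiling p = 87.5, quantity supplied = (87.5 − 41)/0.688 = 67.5872.
Willingness to pay at q' = 67.5872: 119.75 − 0.16·67.5872 = 108.936.
Δq = 92.8656 − 67.5872 = 25.2784; wedge = 108.936 − 87.5 = 21.436.
Welfare loss = ½ × 25.2784 × 21.436 = 270.93.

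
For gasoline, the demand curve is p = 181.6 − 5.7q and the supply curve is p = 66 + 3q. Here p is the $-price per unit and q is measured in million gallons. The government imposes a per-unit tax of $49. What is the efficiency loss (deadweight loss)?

$137.99 million

Competitive equilibrium: 181.6 − 5.7q = 66 + 3q → q* = 13.2874, p* = 105.8621.
With the tax, the buyer price exceeds the seller price by 49: (181.6 − 5.7q) − (66 + 3q) = 49 → q' = 7.6552.
Δq = 13.2874 − 7.6552 = 5.6322; the wedge equals the tax, 49.
DWL = ½ × 5.6322 × 49 = $137.99 million.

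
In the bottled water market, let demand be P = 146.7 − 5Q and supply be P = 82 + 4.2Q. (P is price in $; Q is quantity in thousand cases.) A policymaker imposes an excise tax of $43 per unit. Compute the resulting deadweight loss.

$100.49 thousand

Competitive equilibrium: 146.7 − 5Q = 82 + 4.2Q → Q* = 7.0326, P* = 111.537.
With the tax, the buyer price exceeds the seller price by 43: (146.7 − 5Q) − (82 + 4.2Q) = 43 → Q' = 2.3587.
ΔQ = 7.0326 − 2.3587 = 4.6739; the wedge equals the tax, 43.
Deadweight loss = ½ × 4.6739 × 43 = $100.49 thousand.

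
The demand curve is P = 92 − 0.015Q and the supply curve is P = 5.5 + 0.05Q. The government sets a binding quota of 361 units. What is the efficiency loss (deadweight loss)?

30564.70

Competitive equilibrium: 92 − 0.015Q = 5.5 + 0.05Q → Q* = 1330.7692, P* = 72.0385.
At Q = 361: demand price = 92 − 0.015·361 = 86.585; supply price = 5.5 + 0.05·361 = 23.55.
ΔQ = 1330.7692 − 361 = 969.7692; wedge = 86.585 − 23.55 = 63.035.
The triangle = ½ × 969.7692 × 63.035 = 30564.70.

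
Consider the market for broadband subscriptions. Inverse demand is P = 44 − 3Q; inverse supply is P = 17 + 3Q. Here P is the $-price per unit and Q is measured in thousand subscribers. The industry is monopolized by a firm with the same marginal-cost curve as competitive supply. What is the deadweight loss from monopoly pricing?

$6.75 thousand

Competitive equilibrium: 44 − 3Q = 17 + 3Q → Q* = 4.5, P* = 30.5.
Marginal revenue: MR = 44 − 6Q. Set MR = MC: 44 − 6Q = 17 + 3Q → Q_m = 3.
Price P_m = 44 − 3·3 = 35; MC(Q_m) = 17 + 3·3 = 26.
Competitive Q* = 4.5, so ΔQ = 1.5; wedge = 35 − 26 = 9.
DWL = ½ × 1.5 × 9 = $6.75 thousand.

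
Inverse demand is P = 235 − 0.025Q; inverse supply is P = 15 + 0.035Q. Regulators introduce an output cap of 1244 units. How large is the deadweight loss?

176079.41

Competitive equilibrium: 235 − 0.025Q = 15 + 0.035Q → Q* = 3666.66667, P* = 143.33333.
At Q = 1244: demand price = 235 − 0.025·1244 = 203.9; supply price = 15 + 0.035·1244 = 58.54.
ΔQ = 3666.66667 − 1244 = 2422.66667; wedge = 203.9 − 58.54 = 145.36.
DWL = ½ × 2422.66667 × 145.36 = 176079.41.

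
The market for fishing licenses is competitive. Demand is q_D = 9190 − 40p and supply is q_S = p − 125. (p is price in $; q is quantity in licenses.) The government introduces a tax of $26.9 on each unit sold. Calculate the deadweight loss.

$352.98

In inverse form: demand p = 229.75 − 0.025q, supply p = 125 + q.
Competitive equilibrium: 229.75 − 0.025q = 125 + q → q* = 102.1951, p* = 227.1951.
With the tax, the buyer price exceeds the seller price by 26.9: (229.75 − 0.025q) − (125 + q) = 26.9 → q' = 75.9512.
Δq = 102.1951 − 75.9512 = 26.2439; the wedge equals the tax, 26.9.
Welfare loss = ½ × 26.2439 × 26.9 = $352.98.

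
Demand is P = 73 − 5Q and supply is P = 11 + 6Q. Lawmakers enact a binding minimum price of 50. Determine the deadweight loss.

5.91

Competitive equilibrium: 73 − 5Q = 11 + 6Q → Q* = 5.6364, P* = 44.8182.
At the floor P = 50, quantity demanded = (73 − 50)/5 = 4.6.
Sellers' marginal cost at Q' = 4.6: 11 + 6·4.6 = 38.6.
ΔQ = 5.6364 − 4.6 = 1.0364; wedge = 50 − 38.6 = 11.4.
Welfare loss = ½ × 1.0364 × 11.4 = 5.91.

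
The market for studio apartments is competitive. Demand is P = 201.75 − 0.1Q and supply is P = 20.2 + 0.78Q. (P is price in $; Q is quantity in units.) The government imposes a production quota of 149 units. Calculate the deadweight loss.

Competitive equilibrium: 201.75 − 0.1Q = 20.2 + 0.78Q → Q* = 206.3068, P* = 181.1193.
At Q = 149: demand price = 201.75 − 0.1·149 = 186.85; supply price = 20.2 + 0.78·149 = 136.42.
ΔQ = 206.3068 − 149 = 57.3068; wedge = 186.85 − 136.42 = 50.43.
Welfare loss = ½ × 57.3068 × 50.43 = $1444.99.

$1444.99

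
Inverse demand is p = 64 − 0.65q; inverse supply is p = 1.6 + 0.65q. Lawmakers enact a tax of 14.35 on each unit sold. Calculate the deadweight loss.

79.20

Competitive equilibrium: 64 − 0.65q = 1.6 + 0.65q → q* = 48, p* = 32.8.
With the tax, the buyer price exceeds the seller price by 14.35: (64 − 0.65q) − (1.6 + 0.65q) = 14.35 → q' = 36.9615.
Δq = 48 − 36.9615 = 11.0385; the wedge equals the tax, 14.35.
DWL = ½ × 11.0385 × 14.35 = 79.20.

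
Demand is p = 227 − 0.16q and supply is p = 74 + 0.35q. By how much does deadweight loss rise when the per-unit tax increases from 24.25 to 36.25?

711.76

Competitive equilibrium: 227 − 0.16q = 74 + 0.35q → q* = 300, p* = 179.
For a per-unit tax t: Δq = t/0.51, so DWL = ½·t·(t/0.51) = t²/1.02.
At t = 24.25: DWL = 576.5319. At t = 36.25: DWL = 1288.2966.
Increase = 1288.2966 − 576.5319 = 711.76.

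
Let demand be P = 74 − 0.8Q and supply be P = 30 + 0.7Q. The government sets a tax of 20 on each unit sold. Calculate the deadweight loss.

Competitive equilibrium: 74 − 0.8Q = 30 + 0.7Q → Q* = 29.3333, P* = 50.5333.
With the tax, the buyer price exceeds the seller price by 20: (74 − 0.8Q) − (30 + 0.7Q) = 20 → Q' = 16.
ΔQ = 29.3333 − 16 = 13.3333; the wedge equals the tax, 20.
The triangle = ½ × 13.3333 × 20 = 133.33.

133.33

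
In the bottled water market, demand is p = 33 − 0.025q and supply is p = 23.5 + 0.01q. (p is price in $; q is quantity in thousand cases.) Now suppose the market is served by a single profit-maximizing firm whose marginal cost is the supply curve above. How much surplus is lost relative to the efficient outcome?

$223.83 thousand

Competitive equilibrium: 33 − 0.025q = 23.5 + 0.01q → q* = 271.42857, p* = 26.21429.
Marginal revenue: MR = 33 − 0.05q. Set MR = MC: 33 − 0.05q = 23.5 + 0.01q → q_m = 158.33333.
Price p_m = 33 − 0.025·158.33333 = 29.04167; MC(q_m) = 23.5 + 0.01·158.33333 = 25.08333.
Competitive q* = 271.42857, so Δq = 113.09524; wedge = 29.04167 − 25.08333 = 3.95834.
The triangle = ½ × 113.09524 × 3.95834 = $223.83 thousand.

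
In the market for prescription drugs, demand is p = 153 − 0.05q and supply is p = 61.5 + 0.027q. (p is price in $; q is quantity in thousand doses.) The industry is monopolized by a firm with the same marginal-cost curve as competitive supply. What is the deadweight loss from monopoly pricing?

Competitive equilibrium: 153 − 0.05q = 61.5 + 0.027q → q* = 1188.3117, p* = 93.5844.
Marginal revenue: MR = 153 − 0.1q. Set MR = MC: 153 − 0.1q = 61.5 + 0.027q → q_m = 720.4724.
Price p_m = 153 − 0.05·720.4724 = 116.9764; MC(q_m) = 61.5 + 0.027·720.4724 = 80.9528.
Competitive q* = 1188.3117, so Δq = 467.8393; wedge = 116.9764 − 80.9528 = 36.0236.
Welfare loss = ½ × 467.8393 × 36.0236 = $8426.63 thousand.

$8426.63 thousand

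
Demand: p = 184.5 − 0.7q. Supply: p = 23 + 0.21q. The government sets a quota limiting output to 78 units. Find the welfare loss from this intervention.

4502.13

Competitive equilibrium: 184.5 − 0.7q = 23 + 0.21q → q* = 177.4725, p* = 60.2692.
At q = 78: demand price = 184.5 − 0.7·78 = 129.9; supply price = 23 + 0.21·78 = 39.38.
Δq = 177.4725 − 78 = 99.4725; wedge = 129.9 − 39.38 = 90.52.
Deadweight loss = ½ × 99.4725 × 90.52 = 4502.13.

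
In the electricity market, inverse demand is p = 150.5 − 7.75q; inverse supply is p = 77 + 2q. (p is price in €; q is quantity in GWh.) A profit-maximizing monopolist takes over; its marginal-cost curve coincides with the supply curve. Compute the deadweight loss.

€54.33

Competitive equilibrium: 150.5 − 7.75q = 77 + 2q → q* = 7.5385, p* = 92.0769.
Marginal revenue: MR = 150.5 − 15.5q. Set MR = MC: 150.5 − 15.5q = 77 + 2q → q_m = 4.2.
Price p_m = 150.5 − 7.75·4.2 = 117.95; MC(q_m) = 77 + 2·4.2 = 85.4.
Competitive q* = 7.5385, so Δq = 3.3385; wedge = 117.95 − 85.4 = 32.55.
Deadweight loss = ½ × 3.3385 × 32.55 = €54.33.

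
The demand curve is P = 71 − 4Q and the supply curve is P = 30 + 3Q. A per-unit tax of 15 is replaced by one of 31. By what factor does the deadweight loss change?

4.271

Competitive equilibrium: 71 − 4Q = 30 + 3Q → Q* = 5.8571, P* = 47.5714.
For a per-unit tax t: ΔQ = t/7, so DWL = ½·t·(t/7) = t²/14.
At t = 15: DWL = 16.071. At t = 31: DWL = 68.643.
Ratio = (31/15)² = 4.271.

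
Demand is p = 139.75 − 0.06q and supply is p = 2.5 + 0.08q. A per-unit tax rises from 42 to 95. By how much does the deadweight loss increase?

Competitive equilibrium: 139.75 − 0.06q = 2.5 + 0.08q → q* = 980.3571, p* = 80.9286.
For a per-unit tax t: Δq = t/0.14, so DWL = ½·t·(t/0.14) = t²/0.28.
At t = 42: DWL = 6300. At t = 95: DWL = 32232.143.
Increase = 32232.143 − 6300 = 25932.14.

25932.14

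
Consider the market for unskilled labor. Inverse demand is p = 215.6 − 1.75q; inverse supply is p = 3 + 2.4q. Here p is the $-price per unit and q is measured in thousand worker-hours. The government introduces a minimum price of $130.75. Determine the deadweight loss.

$15.61 thousand

Competitive equilibrium: 215.6 − 1.75q = 3 + 2.4q → q* = 51.2289, p* = 125.9494.
At the floor p = 130.75, quantity demanded = (215.6 − 130.75)/1.75 = 48.4857.
Sellers' marginal cost at q' = 48.4857: 3 + 2.4·48.4857 = 119.3657.
Δq = 51.2289 − 48.4857 = 2.7432; wedge = 130.75 − 119.3657 = 11.3843.
The triangle = ½ × 2.7432 × 11.3843 = $15.61 thousand.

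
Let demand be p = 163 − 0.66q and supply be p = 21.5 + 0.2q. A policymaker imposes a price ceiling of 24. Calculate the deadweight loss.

Competitive equilibrium: 163 − 0.66q = 21.5 + 0.2q → q* = 164.5349, p* = 54.407.
At the ceiling p = 24, quantity supplied = (24 − 21.5)/0.2 = 12.5.
Willingness to pay at q' = 12.5: 163 − 0.66·12.5 = 154.75.
Δq = 164.5349 − 12.5 = 152.0349; wedge = 154.75 − 24 = 130.75.
DWL = ½ × 152.0349 × 130.75 = 9939.28.

9939.28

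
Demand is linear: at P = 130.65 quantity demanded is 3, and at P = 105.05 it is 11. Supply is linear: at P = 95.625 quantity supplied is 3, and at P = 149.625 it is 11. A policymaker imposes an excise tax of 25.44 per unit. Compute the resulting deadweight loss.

32.52

Demand slope = (105.05 − 130.65)/(11 − 3) = −3.2, so P = 140.25 − 3.2Q.
Supply slope = (149.625 − 95.625)/(11 − 3) = 6.75, so P = 75.375 + 6.75Q.
Competitive equilibrium: 140.25 − 3.2Q = 75.375 + 6.75Q → Q* = 6.5201, P* = 119.3857.
With the tax, the buyer price exceeds the seller price by 25.44: (140.25 − 3.2Q) − (75.375 + 6.75Q) = 25.44 → Q' = 3.9633.
ΔQ = 6.5201 − 3.9633 = 2.5568; the wedge equals the tax, 25.44.
Deadweight loss = ½ × 2.5568 × 25.44 = 32.52.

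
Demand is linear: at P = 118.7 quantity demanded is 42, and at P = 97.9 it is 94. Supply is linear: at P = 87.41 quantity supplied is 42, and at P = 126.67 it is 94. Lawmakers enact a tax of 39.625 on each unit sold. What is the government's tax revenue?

Demand slope = (97.9 − 118.7)/(94 − 42) = −0.4, so P = 135.5 − 0.4Q.
Supply slope = (126.67 − 87.41)/(94 − 42) = 0.755, so P = 55.7 + 0.755Q.
Competitive equilibrium: 135.5 − 0.4Q = 55.7 + 0.755Q → Q* = 69.0909, P* = 107.8636.
With the tax, the buyer price exceeds the seller price by 39.625: (135.5 − 0.4Q) − (55.7 + 0.755Q) = 39.625 → Q' = 34.7835.
Tax revenue = 39.625 × 34.7835 = 1378.30.

1378.30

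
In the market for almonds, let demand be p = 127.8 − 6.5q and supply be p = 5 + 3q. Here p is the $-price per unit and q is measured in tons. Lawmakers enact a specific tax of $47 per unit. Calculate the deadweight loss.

Competitive equilibrium: 127.8 − 6.5q = 5 + 3q → q* = 12.9263, p* = 43.7789.
With the tax, the buyer price exceeds the seller price by 47: (127.8 − 6.5q) − (5 + 3q) = 47 → q' = 7.9789.
Δq = 12.9263 − 7.9789 = 4.9474; the wedge equals the tax, 47.
Deadweight loss = ½ × 4.9474 × 47 = $116.26.

$116.26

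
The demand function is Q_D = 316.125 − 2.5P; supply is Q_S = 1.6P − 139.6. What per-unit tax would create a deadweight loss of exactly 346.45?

26.65

In inverse form: demand P = 126.45 − 0.4Q, supply P = 87.25 + 0.625Q.
Competitive equilibrium: 126.45 − 0.4Q = 87.25 + 0.625Q → Q* = 38.2439, P* = 111.1524.
A tax t gives ΔQ = t/1.025 and wedge t, so DWL = t²/2.05.
t²/2.05 = 346.45 → t² = 710.2225 → t = 26.65.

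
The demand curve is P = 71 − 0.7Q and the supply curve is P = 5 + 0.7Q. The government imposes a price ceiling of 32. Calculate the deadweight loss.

51.43

Competitive equilibrium: 71 − 0.7Q = 5 + 0.7Q → Q* = 47.1429, P* = 38.
At the ceiling P = 32, quantity supplied = (32 − 5)/0.7 = 38.5714.
Willingness to pay at Q' = 38.5714: 71 − 0.7·38.5714 = 44.
ΔQ = 47.1429 − 38.5714 = 8.5715; wedge = 44 − 32 = 12.
Deadweight loss = ½ × 8.5715 × 12 = 51.43.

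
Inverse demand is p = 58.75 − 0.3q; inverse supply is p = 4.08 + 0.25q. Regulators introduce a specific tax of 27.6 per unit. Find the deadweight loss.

692.51

Competitive equilibrium: 58.75 − 0.3q = 4.08 + 0.25q → q* = 99.4, p* = 28.93.
With the tax, the buyer price exceeds the seller price by 27.6: (58.75 − 0.3q) − (4.08 + 0.25q) = 27.6 → q' = 49.2182.
Δq = 99.4 − 49.2182 = 50.1818; the wedge equals the tax, 27.6.
The triangle = ½ × 50.1818 × 27.6 = 692.51.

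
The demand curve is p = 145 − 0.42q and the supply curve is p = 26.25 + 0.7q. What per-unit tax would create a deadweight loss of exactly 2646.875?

Competitive equilibrium: 145 − 0.42q = 26.25 + 0.7q → q* = 106.0268, p* = 100.4688.
A tax t gives Δq = t/1.12 and wedge t, so DWL = t²/2.24.
t²/2.24 = 2646.875 → t² = 5929 → t = 77.

77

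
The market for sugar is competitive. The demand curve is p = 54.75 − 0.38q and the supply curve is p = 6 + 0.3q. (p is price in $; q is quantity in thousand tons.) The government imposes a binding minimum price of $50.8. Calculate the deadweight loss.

$1277.47 thousand

Competitive equilibrium: 54.75 − 0.38q = 6 + 0.3q → q* = 71.6912, p* = 27.5074.
At the floor p = 50.8, quantity demanded = (54.75 − 50.8)/0.38 = 10.3947.
Sellers' marginal cost at q' = 10.3947: 6 + 0.3·10.3947 = 9.1184.
Δq = 71.6912 − 10.3947 = 61.2965; wedge = 50.8 − 9.1184 = 41.6816.
Deadweight loss = ½ × 61.2965 × 41.6816 = $1277.47 thousand.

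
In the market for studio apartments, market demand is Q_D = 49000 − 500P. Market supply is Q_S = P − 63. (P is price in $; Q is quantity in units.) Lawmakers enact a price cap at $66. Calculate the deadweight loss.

In inverse form: demand P = 98 − 0.002Q, supply P = 63 + Q.
Competitive equilibrium: 98 − 0.002Q = 63 + Q → Q* = 34.9301, P* = 97.9301.
At the ceiling P = 66, quantity supplied = (66 − 63)/1 = 3.
Willingness to pay at Q' = 3: 98 − 0.002·3 = 97.994.
ΔQ = 34.9301 − 3 = 31.9301; wedge = 97.994 − 66 = 31.994.
DWL = ½ × 31.9301 × 31.994 = $510.79.

$510.79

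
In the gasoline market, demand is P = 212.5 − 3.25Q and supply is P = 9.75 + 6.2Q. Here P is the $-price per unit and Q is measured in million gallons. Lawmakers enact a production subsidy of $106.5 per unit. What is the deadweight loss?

$600.12 million

Competitive equilibrium: 212.5 − 3.25Q = 9.75 + 6.2Q → Q* = 21.455, P* = 142.7712.
The subsidy lowers effective supply by 106.5: P = 6.2Q − 96.75.
New quantity: 212.5 − 3.25Q = 6.2Q − 96.75 → Q' = 32.7249.
Overproduction ΔQ = 32.7249 − 21.455 = 11.2699; wedge = subsidy = 106.5.
DWL = ½ × 11.2699 × 106.5 = $600.12 million.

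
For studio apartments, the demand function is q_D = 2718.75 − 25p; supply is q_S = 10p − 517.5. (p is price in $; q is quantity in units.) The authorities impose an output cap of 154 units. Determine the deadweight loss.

$4485.69

In inverse form: demand p = 108.75 − 0.04q, supply p = 51.75 + 0.1q.
Competitive equilibrium: 108.75 − 0.04q = 51.75 + 0.1q → q* = 407.1429, p* = 92.4643.
At q = 154: demand price = 108.75 − 0.04·154 = 102.59; supply price = 51.75 + 0.1·154 = 67.15.
Δq = 407.1429 − 154 = 253.1429; wedge = 102.59 − 67.15 = 35.44.
Welfare loss = ½ × 253.1429 × 35.44 = $4485.69.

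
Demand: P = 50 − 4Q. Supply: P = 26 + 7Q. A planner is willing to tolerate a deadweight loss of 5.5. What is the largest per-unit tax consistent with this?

Competitive equilibrium: 50 − 4Q = 26 + 7Q → Q* = 2.1818, P* = 41.2727.
A tax t gives ΔQ = t/11 and wedge t, so DWL = t²/22.
t²/22 = 5.5 → t² = 121 → t = 11.

11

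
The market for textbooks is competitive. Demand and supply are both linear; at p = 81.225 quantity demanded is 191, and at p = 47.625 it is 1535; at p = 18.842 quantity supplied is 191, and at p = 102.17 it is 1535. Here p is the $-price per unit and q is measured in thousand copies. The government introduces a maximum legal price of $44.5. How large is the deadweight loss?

Demand slope = (47.625 − 81.225)/(1535 − 191) = −0.025, so p = 86 − 0.025q.
Supply slope = (102.17 − 18.842)/(1535 − 191) = 0.062, so p = 7 + 0.062q.
Competitive equilibrium: 86 − 0.025q = 7 + 0.062q → q* = 908.04598, p* = 63.29885.
At the ceiling p = 44.5, quantity supplied = (44.5 − 7)/0.062 = 604.83871.
Willingness to pay at q' = 604.83871: 86 − 0.025·604.83871 = 70.87903.
Δq = 908.04598 − 604.83871 = 303.20727; wedge = 70.87903 − 44.5 = 26.37903.
Welfare loss = ½ × 303.20727 × 26.37903 = $3999.16 thousand.

$3999.16 thousand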